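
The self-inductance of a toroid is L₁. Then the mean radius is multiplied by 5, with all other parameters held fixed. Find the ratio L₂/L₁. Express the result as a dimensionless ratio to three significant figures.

L₂/L₁ = 0.200

For a toroid, L ∝ μᵣN²A/R.
L₂/L₁ = (5)^-1 = 0.200.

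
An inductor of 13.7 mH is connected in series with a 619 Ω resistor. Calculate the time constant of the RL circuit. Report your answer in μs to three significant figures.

τ = L/R = (1.370×10^-2 H)/(619 Ω) = 2.213×10^-5 s.

τ ≈ 22.1 μs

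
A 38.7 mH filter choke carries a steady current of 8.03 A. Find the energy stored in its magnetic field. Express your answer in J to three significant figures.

U ≈ 1.25 J

Stored magnetic energy: U = ½LI².
U = ½(3.870×10^-2 H)(8.03 A)² = 1.248 J.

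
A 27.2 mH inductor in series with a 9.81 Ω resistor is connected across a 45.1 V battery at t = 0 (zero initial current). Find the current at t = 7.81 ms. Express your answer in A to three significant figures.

τ = L/R = 2.720×10^-2/9.81 = 2.773×10^-3 s; final current I_∞ = ε/R = 45.1/9.81 = 4.597 A.
I(t) = I_∞(1 − e^(−t/τ)) with t/τ = 2.817.
I = (4.597)(1 − e^(−2.817)) = 4.322 A.

I ≈ 4.32 A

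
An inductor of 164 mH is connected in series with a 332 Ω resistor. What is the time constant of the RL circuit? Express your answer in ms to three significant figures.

τ = L/R = (0.164 H)/(332 Ω) = 4.940×10^-4 s.

τ ≈ 0.494 ms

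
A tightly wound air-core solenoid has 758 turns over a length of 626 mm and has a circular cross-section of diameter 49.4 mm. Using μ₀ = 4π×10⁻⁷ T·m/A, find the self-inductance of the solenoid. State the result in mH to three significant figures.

A = π(d/2)² = π(2.470×10^-2 m)² = 1.917×10^-3 m².
For a long solenoid, L = μ₀N²A/ℓ.
L = (4π×10⁻⁷)(758)²(1.917×10^-3)/(0.626 m) = 2.211×10^-3 H.

L ≈ 2.21 mH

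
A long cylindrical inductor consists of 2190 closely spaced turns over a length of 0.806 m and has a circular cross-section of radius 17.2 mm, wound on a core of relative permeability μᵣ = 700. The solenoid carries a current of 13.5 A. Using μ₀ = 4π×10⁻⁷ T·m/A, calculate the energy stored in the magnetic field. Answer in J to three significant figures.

U ≈ 443 J

A = πr² = π(1.720×10^-2 m)² = 9.294×10^-4 m².
L = μ₀μᵣN²A/ℓ = (4π×10⁻⁷)(700)(2190)²(9.294×10^-4)/(0.806) = 4.8648 H.
U = ½LI² = ½(4.8648)(13.5)² = 443.3 J.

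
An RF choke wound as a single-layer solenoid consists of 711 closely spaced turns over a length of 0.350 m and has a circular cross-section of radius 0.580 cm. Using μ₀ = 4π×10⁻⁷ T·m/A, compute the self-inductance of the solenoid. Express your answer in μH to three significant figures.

L ≈ 192 μH

A = πr² = π(5.800×10^-3 m)² = 1.057×10^-4 m².
For a long solenoid, L = μ₀N²A/ℓ.
L = (4π×10⁻⁷)(711)²(1.057×10^-4)/(0.35 m) = 1.918×10^-4 H.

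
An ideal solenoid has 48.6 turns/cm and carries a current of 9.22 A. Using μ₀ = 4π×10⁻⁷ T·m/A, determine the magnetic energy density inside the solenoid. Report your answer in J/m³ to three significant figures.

u ≈ 1260 J/m³

B = μ₀nI = (4π×10⁻⁷)(4.860×10^3)(9.22) = 5.631×10^-2 T.
u = B²/(2μ₀) = (5.631×10^-2)²/(2×4π×10⁻⁷) = 1.262×10^3 J/m³.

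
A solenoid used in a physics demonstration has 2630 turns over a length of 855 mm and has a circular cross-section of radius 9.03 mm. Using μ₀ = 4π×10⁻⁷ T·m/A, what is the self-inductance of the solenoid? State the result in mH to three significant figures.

A = πr² = π(9.030×10^-3 m)² = 2.562×10^-4 m².
For a long solenoid, L = μ₀N²A/ℓ.
L = (4π×10⁻⁷)(2630)²(2.562×10^-4)/(0.855 m) = 2.604×10^-3 H.

L ≈ 2.60 mH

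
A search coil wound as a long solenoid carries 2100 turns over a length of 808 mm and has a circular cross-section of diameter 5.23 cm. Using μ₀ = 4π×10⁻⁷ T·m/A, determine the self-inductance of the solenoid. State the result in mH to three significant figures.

L ≈ 14.7 mH

A = π(d/2)² = π(2.615×10^-2 m)² = 2.148×10^-3 m².
For a long solenoid, L = μ₀N²A/ℓ.
L = (4π×10⁻⁷)(2100)²(2.148×10^-3)/(0.808 m) = 1.473×10^-2 H.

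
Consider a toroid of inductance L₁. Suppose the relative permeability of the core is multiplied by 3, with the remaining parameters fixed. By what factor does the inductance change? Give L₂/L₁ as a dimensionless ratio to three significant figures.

L₂/L₁ = 3.00

For a toroid, L ∝ μᵣN²A/R.
L₂/L₁ = (3) = 3.00.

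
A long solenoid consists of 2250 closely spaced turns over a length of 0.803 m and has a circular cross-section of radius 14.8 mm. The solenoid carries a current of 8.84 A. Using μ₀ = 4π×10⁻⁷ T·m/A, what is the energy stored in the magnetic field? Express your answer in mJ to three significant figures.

U ≈ 213 mJ

A = πr² = π(1.480×10^-2 m)² = 6.881×10^-4 m².
L = μ₀N²A/ℓ = (4π×10⁻⁷)(2250)²(6.881×10^-4)/(0.803) = 5.452×10^-3 H.
U = ½LI² = ½(5.452×10^-3)(8.84)² = 0.213 J.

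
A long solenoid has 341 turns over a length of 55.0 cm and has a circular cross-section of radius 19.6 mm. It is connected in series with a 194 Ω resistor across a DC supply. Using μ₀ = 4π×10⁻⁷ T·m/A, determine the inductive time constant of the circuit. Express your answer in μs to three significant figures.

τ ≈ 1.65 μs

A = πr² = π(1.960×10^-2 m)² = 1.207×10^-3 m².
L = μ₀N²A/ℓ = (4π×10⁻⁷)(341)²(1.207×10^-3)/(0.55) = 3.206×10^-4 H.
τ = L/R = (3.206×10^-4)/(194) = 1.653×10^-6 s.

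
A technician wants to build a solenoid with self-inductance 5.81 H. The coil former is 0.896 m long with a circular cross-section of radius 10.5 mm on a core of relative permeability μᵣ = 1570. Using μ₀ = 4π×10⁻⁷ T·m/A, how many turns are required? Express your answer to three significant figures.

N ≈ 2760 turns

A = πr² = π(1.050×10^-2 m)² = 3.464×10^-4 m².
From L = μ₀μᵣN²A/ℓ, N = √(Lℓ / (μ₀μᵣA)).
N = √[(5.81)(0.896) / ((4π×10⁻⁷)(1570)×3.464×10^-4)] = √(7.618×10^6) ≈ 2760.1.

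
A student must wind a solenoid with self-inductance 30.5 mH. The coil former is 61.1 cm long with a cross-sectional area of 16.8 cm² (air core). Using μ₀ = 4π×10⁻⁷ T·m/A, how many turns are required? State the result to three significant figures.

N ≈ 2970 turns

A = 16.8 cm² = 1.680×10^-3 m².
From L = μ₀N²A/ℓ, N = √(Lℓ / (μ₀A)).
N = √[(3.050×10^-2)(0.611) / ((4π×10⁻⁷)×1.680×10^-3)] = √(8.827×10^6) ≈ 2971.1.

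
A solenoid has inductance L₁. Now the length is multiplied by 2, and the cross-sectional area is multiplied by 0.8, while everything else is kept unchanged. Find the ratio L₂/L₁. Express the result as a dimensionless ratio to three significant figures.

L₂/L₁ = 0.400

For a solenoid, L ∝ μᵣN²A/ℓ.
L₂/L₁ = (2)^-1 × (0.8) = 0.400.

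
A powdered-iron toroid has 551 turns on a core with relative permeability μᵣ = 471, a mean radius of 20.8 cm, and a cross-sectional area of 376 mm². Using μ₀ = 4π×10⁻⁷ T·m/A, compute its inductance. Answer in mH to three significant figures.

L ≈ 51.7 mH

For a thin toroid, L = μ₀μᵣN²A/(2πR).
L = (4π×10⁻⁷)(471)(551)²(3.760×10^-4) / (2π×0.208 m) = 5.170×10^-2 H.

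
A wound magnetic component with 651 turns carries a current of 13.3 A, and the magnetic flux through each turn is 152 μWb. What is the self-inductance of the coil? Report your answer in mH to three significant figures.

Self-inductance is defined by L = NΦ_B/I (flux linkage over current).
L = (651)(1.520×10^-4 Wb)/(13.3 A) = 7.440×10^-3 H.

L ≈ 7.44 mH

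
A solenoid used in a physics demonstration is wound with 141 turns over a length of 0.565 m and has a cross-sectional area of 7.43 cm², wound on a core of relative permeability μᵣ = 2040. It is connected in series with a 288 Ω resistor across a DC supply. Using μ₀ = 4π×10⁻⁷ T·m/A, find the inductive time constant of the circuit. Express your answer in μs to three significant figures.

τ ≈ 233 μs

A = 7.43 cm² = 7.430×10^-4 m².
L = μ₀μᵣN²A/ℓ = (4π×10⁻⁷)(2040)(141)²(7.430×10^-4)/(0.565) = 6.702×10^-2 H.
τ = L/R = (6.702×10^-2)/(288) = 2.327×10^-4 s.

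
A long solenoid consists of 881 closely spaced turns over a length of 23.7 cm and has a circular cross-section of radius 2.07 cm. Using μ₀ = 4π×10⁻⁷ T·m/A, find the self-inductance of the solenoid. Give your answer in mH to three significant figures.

A = πr² = π(2.070×10^-2 m)² = 1.346×10^-3 m².
For a long solenoid, L = μ₀N²A/ℓ.
L = (4π×10⁻⁷)(881)²(1.346×10^-3)/(0.237 m) = 5.540×10^-3 H.

L ≈ 5.54 mH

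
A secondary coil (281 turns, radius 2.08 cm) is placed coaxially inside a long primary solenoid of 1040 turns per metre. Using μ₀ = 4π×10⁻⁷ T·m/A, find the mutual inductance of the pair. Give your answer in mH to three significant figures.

M ≈ 0.499 mH

The outer solenoid produces a uniform field B₁ = μ₀n₁I₁ across the inner coil,
so the flux linkage is N₂Φ = N₂B₁A₂ = μ₀n₁N₂A₂·I₁, giving M = μ₀n₁N₂A₂.
A₂ = πr² = π(2.080×10^-2 m)² = 1.359×10^-3 m².
M = (4π×10⁻⁷)(1040)(281)(1.359×10^-3) = 4.991×10^-4 H.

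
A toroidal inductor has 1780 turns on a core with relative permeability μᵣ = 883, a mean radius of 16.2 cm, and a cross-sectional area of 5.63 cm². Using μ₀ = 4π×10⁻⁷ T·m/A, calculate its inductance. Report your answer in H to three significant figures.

For a thin toroid, L = μ₀μᵣN²A/(2πR).
L = (4π×10⁻⁷)(883)(1780)²(5.630×10^-4) / (2π×0.162 m) = 1.9446 H.

L ≈ 1.94 H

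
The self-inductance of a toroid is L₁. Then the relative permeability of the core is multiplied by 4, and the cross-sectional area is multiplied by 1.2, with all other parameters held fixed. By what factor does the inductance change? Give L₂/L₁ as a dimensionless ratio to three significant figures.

L₂/L₁ = 4.80

For a toroid, L ∝ μᵣN²A/R.
L₂/L₁ = (4) × (1.2) = 4.80.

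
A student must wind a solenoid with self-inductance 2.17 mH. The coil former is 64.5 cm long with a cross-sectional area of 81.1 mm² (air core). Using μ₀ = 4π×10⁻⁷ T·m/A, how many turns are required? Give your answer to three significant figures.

A = 81.1 mm² = 8.110×10^-5 m².
From L = μ₀N²A/ℓ, N = √(Lℓ / (μ₀A)).
N = √[(2.170×10^-3)(0.645) / ((4π×10⁻⁷)×8.110×10^-5)] = √(1.373×10^7) ≈ 3705.9.

N ≈ 3710 turns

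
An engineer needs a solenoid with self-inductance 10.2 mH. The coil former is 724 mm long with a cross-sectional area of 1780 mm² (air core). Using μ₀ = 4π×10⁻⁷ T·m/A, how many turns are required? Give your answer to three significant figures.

A = 1780 mm² = 1.780×10^-3 m².
From L = μ₀N²A/ℓ, N = √(Lℓ / (μ₀A)).
N = √[(1.020×10^-2)(0.724) / ((4π×10⁻⁷)×1.780×10^-3)] = √(3.301×10^6) ≈ 1817.0.

N ≈ 1820 turns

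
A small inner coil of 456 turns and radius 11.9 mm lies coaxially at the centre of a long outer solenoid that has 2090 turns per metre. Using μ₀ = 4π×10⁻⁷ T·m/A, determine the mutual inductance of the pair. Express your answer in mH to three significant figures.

The outer solenoid produces a uniform field B₁ = μ₀n₁I₁ across the inner coil,
so the flux linkage is N₂Φ = N₂B₁A₂ = μ₀n₁N₂A₂·I₁, giving M = μ₀n₁N₂A₂.
A₂ = πr² = π(1.190×10^-2 m)² = 4.449×10^-4 m².
M = (4π×10⁻⁷)(2090)(456)(4.449×10^-4) = 5.328×10^-4 H.

M ≈ 0.533 mH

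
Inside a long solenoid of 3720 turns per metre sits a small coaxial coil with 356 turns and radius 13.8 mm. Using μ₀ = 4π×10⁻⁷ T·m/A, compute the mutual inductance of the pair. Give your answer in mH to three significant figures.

M ≈ 0.996 mH

The outer solenoid produces a uniform field B₁ = μ₀n₁I₁ across the inner coil,
so the flux linkage is N₂Φ = N₂B₁A₂ = μ₀n₁N₂A₂·I₁, giving M = μ₀n₁N₂A₂.
A₂ = πr² = π(1.380×10^-2 m)² = 5.983×10^-4 m².
M = (4π×10⁻⁷)(3720)(356)(5.983×10^-4) = 9.957×10^-4 H.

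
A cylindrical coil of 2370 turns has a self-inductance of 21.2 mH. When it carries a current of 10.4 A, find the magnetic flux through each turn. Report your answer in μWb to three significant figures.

From L = NΦ_B/I, the flux per turn is Φ_B = LI/N.
Φ_B = (2.120×10^-2 H)(10.4 A)/2370 = 9.303×10^-5 Wb.

Φ_B ≈ 93.0 μWb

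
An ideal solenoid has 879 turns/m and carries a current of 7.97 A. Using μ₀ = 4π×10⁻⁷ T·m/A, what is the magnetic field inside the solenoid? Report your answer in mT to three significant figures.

Inside a long solenoid, B = μ₀nI.
B = (4π×10⁻⁷)(879 m⁻¹)(7.97 A) = 8.804×10^-3 T.

B ≈ 8.80 mT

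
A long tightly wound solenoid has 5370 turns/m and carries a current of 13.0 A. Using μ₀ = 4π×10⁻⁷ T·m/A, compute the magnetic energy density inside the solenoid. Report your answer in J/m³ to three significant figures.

u ≈ 3060 J/m³

B = μ₀nI = (4π×10⁻⁷)(5.370×10^3)(13.0) = 8.773×10^-2 T.
u = B²/(2μ₀) = (8.773×10^-2)²/(2×4π×10⁻⁷) = 3.062×10^3 J/m³.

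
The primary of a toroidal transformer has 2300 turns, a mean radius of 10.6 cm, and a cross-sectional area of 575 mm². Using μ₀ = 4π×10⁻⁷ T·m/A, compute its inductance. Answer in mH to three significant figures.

For a thin toroid, L = μ₀N²A/(2πR).
L = (4π×10⁻⁷)(2300)²(5.750×10^-4) / (2π×0.106 m) = 5.739×10^-3 H.

L ≈ 5.74 mH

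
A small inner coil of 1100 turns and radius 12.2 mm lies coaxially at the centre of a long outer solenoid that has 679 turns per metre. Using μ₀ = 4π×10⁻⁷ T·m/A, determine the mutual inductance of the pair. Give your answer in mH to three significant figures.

The outer solenoid produces a uniform field B₁ = μ₀n₁I₁ across the inner coil,
so the flux linkage is N₂Φ = N₂B₁A₂ = μ₀n₁N₂A₂·I₁, giving M = μ₀n₁N₂A₂.
A₂ = πr² = π(1.220×10^-2 m)² = 4.676×10^-4 m².
M = (4π×10⁻⁷)(679)(1100)(4.676×10^-4) = 4.389×10^-4 H.

M ≈ 0.439 mH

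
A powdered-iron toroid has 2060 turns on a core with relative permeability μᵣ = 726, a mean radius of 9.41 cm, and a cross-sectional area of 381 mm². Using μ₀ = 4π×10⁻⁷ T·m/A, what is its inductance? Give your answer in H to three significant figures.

For a thin toroid, L = μ₀μᵣN²A/(2πR).
L = (4π×10⁻⁷)(726)(2060)²(3.810×10^-4) / (2π×9.410×10^-2 m) = 2.4948 H.

L ≈ 2.49 H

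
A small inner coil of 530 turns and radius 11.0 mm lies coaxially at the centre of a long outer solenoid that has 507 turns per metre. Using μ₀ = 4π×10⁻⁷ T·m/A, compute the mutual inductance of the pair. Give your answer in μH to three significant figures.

The outer solenoid produces a uniform field B₁ = μ₀n₁I₁ across the inner coil,
so the flux linkage is N₂Φ = N₂B₁A₂ = μ₀n₁N₂A₂·I₁, giving M = μ₀n₁N₂A₂.
A₂ = πr² = π(1.100×10^-2 m)² = 3.801×10^-4 m².
M = (4π×10⁻⁷)(507)(530)(3.801×10^-4) = 1.284×10^-4 H.

M ≈ 128 μH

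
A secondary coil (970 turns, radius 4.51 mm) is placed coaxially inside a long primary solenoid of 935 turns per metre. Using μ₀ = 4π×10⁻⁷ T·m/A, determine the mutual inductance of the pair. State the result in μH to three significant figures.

M ≈ 72.8 μH

The outer solenoid produces a uniform field B₁ = μ₀n₁I₁ across the inner coil,
so the flux linkage is N₂Φ = N₂B₁A₂ = μ₀n₁N₂A₂·I₁, giving M = μ₀n₁N₂A₂.
A₂ = πr² = π(4.510×10^-3 m)² = 6.390×10^-5 m².
M = (4π×10⁻⁷)(935)(970)(6.390×10^-5) = 7.283×10^-5 H.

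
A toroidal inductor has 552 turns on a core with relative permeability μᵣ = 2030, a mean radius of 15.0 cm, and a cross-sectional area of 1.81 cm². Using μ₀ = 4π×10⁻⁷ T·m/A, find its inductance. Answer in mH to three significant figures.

L ≈ 149 mH

For a thin toroid, L = μ₀μᵣN²A/(2πR).
L = (4π×10⁻⁷)(2030)(552)²(1.810×10^-4) / (2π×0.15 m) = 0.1493 H.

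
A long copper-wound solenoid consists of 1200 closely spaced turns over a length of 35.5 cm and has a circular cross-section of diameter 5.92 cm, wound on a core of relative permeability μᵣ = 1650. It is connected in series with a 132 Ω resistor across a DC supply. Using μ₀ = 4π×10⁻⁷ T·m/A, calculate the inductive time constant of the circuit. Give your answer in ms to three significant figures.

τ ≈ 175 ms

A = π(d/2)² = π(2.960×10^-2 m)² = 2.753×10^-3 m².
L = μ₀μᵣN²A/ℓ = (4π×10⁻⁷)(1650)(1200)²(2.753×10^-3)/(0.355) = 23.15 H.
τ = L/R = (23.15)/(132) = 0.1754 s.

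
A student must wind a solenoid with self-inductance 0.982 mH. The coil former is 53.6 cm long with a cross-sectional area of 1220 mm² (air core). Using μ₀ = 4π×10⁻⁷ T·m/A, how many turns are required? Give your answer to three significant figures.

A = 1220 mm² = 1.220×10^-3 m².
From L = μ₀N²A/ℓ, N = √(Lℓ / (μ₀A)).
N = √[(9.820×10^-4)(0.536) / ((4π×10⁻⁷)×1.220×10^-3)] = √(3.433×10^5) ≈ 585.9.

N ≈ 586 turns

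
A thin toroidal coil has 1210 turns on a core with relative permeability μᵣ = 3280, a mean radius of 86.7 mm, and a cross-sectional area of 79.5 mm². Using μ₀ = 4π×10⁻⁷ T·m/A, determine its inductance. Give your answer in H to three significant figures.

L ≈ 0.881 H

For a thin toroid, L = μ₀μᵣN²A/(2πR).
L = (4π×10⁻⁷)(3280)(1210)²(7.950×10^-5) / (2π×8.670×10^-2 m) = 0.8807 H.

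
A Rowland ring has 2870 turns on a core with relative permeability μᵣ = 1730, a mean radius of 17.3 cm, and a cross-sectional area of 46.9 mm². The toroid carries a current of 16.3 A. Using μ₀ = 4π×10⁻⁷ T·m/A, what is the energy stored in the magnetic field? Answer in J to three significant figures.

U ≈ 103 J

L = μ₀μᵣN²A/(2πR) = (4π×10⁻⁷)(1730)(2870)²(4.690×10^-5)/(2π×0.173) = 0.7726 H.
U = ½LI² = ½(0.7726)(16.3)² = 102.6 J.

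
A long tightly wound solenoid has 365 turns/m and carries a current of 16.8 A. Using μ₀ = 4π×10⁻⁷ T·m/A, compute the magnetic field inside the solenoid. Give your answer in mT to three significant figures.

Inside a long solenoid, B = μ₀nI.
B = (4π×10⁻⁷)(365 m⁻¹)(16.8 A) = 7.706×10^-3 T.

B ≈ 7.71 mT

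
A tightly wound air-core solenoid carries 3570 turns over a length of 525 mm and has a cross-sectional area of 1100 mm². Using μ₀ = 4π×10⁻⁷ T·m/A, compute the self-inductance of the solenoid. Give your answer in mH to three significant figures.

L ≈ 33.6 mH

A = 1100 mm² = 1.100×10^-3 m².
For a long solenoid, L = μ₀N²A/ℓ.
L = (4π×10⁻⁷)(3570)²(1.100×10^-3)/(0.525 m) = 3.356×10^-2 H.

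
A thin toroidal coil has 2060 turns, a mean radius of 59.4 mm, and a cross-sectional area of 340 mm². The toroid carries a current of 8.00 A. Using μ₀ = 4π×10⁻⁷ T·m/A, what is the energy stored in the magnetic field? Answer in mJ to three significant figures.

U ≈ 155 mJ

L = μ₀N²A/(2πR) = (4π×10⁻⁷)(2060)²(3.400×10^-4)/(2π×5.940×10^-2) = 4.858×10^-3 H.
U = ½LI² = ½(4.858×10^-3)(8.00)² = 0.15546 J.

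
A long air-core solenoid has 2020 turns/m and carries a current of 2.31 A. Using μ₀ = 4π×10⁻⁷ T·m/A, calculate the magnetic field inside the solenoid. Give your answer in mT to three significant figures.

Inside a long solenoid, B = μ₀nI.
B = (4π×10⁻⁷)(2.020×10^3 m⁻¹)(2.31 A) = 5.864×10^-3 T.

B ≈ 5.86 mT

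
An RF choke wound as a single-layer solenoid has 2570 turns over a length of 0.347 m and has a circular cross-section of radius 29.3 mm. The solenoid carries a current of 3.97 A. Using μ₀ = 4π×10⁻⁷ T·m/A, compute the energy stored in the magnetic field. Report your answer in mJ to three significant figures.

U ≈ 508 mJ

A = πr² = π(2.930×10^-2 m)² = 2.697×10^-3 m².
L = μ₀N²A/ℓ = (4π×10⁻⁷)(2570)²(2.697×10^-3)/(0.347) = 6.451×10^-2 H.
U = ½LI² = ½(6.451×10^-2)(3.97)² = 0.5084 J.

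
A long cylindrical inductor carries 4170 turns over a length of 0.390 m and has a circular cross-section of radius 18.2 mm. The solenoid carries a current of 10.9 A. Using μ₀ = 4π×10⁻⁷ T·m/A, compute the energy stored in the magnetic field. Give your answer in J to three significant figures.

A = πr² = π(1.820×10^-2 m)² = 1.041×10^-3 m².
L = μ₀N²A/ℓ = (4π×10⁻⁷)(4170)²(1.041×10^-3)/(0.39) = 5.831×10^-2 H.
U = ½LI² = ½(5.831×10^-2)(10.9)² = 3.464 J.

U ≈ 3.46 J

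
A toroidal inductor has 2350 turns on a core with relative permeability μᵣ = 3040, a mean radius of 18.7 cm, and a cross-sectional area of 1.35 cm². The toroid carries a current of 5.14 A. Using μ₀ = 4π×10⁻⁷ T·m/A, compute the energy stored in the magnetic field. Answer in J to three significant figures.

U ≈ 32.0 J

L = μ₀μᵣN²A/(2πR) = (4π×10⁻⁷)(3040)(2350)²(1.350×10^-4)/(2π×0.187) = 2.424 H.
U = ½LI² = ½(2.424)(5.14)² = 32.02 J.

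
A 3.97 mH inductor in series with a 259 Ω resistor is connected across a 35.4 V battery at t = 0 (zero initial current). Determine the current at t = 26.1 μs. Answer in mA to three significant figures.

τ = L/R = 3.970×10^-3/259 = 1.533×10^-5 s; final current I_∞ = ε/R = 35.4/259 = 0.1367 A.
I(t) = I_∞(1 − e^(−t/τ)) with t/τ = 1.703.
I = (0.1367)(1 − e^(−1.703)) = 0.1118 A.

I ≈ 112 mA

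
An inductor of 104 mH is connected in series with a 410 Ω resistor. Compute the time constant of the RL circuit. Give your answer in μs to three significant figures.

τ ≈ 254 μs

τ = L/R = (0.104 H)/(410 Ω) = 2.537×10^-4 s.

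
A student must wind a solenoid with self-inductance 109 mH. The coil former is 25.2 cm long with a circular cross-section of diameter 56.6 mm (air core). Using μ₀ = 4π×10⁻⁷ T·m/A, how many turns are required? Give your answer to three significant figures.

N ≈ 2950 turns

A = π(d/2)² = π(2.830×10^-2 m)² = 2.516×10^-3 m².
From L = μ₀N²A/ℓ, N = √(Lℓ / (μ₀A)).
N = √[(0.109)(0.252) / ((4π×10⁻⁷)×2.516×10^-3)] = √(8.687×10^6) ≈ 2947.5.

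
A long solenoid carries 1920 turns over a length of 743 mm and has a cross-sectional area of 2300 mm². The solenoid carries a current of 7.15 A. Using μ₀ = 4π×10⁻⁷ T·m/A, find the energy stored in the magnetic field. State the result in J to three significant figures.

A = 2300 mm² = 2.300×10^-3 m².
L = μ₀N²A/ℓ = (4π×10⁻⁷)(1920)²(2.300×10^-3)/(0.743) = 1.434×10^-2 H.
U = ½LI² = ½(1.434×10^-2)(7.15)² = 0.3666 J.

U ≈ 0.367 J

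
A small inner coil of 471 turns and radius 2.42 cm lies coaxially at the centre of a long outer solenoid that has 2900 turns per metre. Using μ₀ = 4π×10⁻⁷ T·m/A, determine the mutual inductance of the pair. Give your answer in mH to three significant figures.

The outer solenoid produces a uniform field B₁ = μ₀n₁I₁ across the inner coil,
so the flux linkage is N₂Φ = N₂B₁A₂ = μ₀n₁N₂A₂·I₁, giving M = μ₀n₁N₂A₂.
A₂ = πr² = π(2.420×10^-2 m)² = 1.840×10^-3 m².
M = (4π×10⁻⁷)(2900)(471)(1.840×10^-3) = 3.158×10^-3 H.

M ≈ 3.16 mH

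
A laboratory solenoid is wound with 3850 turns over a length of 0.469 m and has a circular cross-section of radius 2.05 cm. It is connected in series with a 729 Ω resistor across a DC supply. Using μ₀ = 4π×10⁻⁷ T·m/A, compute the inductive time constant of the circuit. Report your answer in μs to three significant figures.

A = πr² = π(2.050×10^-2 m)² = 1.320×10^-3 m².
L = μ₀N²A/ℓ = (4π×10⁻⁷)(3850)²(1.320×10^-3)/(0.469) = 5.243×10^-2 H.
τ = L/R = (5.243×10^-2)/(729) = 7.193×10^-5 s.

τ ≈ 71.9 μs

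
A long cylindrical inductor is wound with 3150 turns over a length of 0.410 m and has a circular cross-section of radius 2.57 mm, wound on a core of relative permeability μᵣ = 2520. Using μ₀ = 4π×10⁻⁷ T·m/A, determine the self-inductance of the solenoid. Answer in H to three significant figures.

A = πr² = π(2.570×10^-3 m)² = 2.07499×10^-5 m².
For a long solenoid, L = μ₀μᵣN²A/ℓ.
L = (4π×10⁻⁷)(2520)(3150)²(2.07499×10^-5)/(0.41 m) = 1.59 H.

L ≈ 1.59 H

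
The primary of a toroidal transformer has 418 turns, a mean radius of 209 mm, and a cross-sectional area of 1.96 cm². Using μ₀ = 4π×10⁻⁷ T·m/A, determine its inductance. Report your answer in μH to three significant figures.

L ≈ 32.8 μH

For a thin toroid, L = μ₀N²A/(2πR).
L = (4π×10⁻⁷)(418)²(1.960×10^-4) / (2π×0.209 m) = 3.277×10^-5 H.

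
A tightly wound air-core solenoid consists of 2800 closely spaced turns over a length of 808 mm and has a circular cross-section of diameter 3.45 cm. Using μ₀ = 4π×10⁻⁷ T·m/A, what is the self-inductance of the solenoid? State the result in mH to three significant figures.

A = π(d/2)² = π(1.725×10^-2 m)² = 9.348×10^-4 m².
For a long solenoid, L = μ₀N²A/ℓ.
L = (4π×10⁻⁷)(2800)²(9.348×10^-4)/(0.808 m) = 1.140×10^-2 H.

L ≈ 11.4 mH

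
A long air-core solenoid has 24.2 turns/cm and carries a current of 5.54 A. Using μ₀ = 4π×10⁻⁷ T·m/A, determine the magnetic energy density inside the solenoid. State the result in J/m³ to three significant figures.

B = μ₀nI = (4π×10⁻⁷)(2.420×10^3)(5.54) = 1.6847×10^-2 T.
u = B²/(2μ₀) = (1.6847×10^-2)²/(2×4π×10⁻⁷) = 112.9 J/m³.

u ≈ 113 J/m³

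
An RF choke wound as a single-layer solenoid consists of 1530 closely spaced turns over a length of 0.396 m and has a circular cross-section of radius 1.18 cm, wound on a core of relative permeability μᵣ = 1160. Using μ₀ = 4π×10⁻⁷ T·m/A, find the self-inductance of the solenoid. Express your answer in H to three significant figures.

A = πr² = π(1.180×10^-2 m)² = 4.374×10^-4 m².
For a long solenoid, L = μ₀μᵣN²A/ℓ.
L = (4π×10⁻⁷)(1160)(1530)²(4.374×10^-4)/(0.396 m) = 3.769 H.

L ≈ 3.77 H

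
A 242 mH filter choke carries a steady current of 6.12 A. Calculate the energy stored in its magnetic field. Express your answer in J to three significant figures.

U ≈ 4.53 J

Stored magnetic energy: U = ½LI².
U = ½(0.242 H)(6.12 A)² = 4.532 J.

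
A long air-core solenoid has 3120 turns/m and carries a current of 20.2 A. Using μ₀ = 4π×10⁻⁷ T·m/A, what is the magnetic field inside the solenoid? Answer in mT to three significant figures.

B ≈ 79.2 mT

Inside a long solenoid, B = μ₀nI.
B = (4π×10⁻⁷)(3.120×10^3 m⁻¹)(20.2 A) = 7.920×10^-2 T.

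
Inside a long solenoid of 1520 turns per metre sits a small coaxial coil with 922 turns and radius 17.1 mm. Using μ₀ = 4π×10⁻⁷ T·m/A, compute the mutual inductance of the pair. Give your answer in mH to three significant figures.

The outer solenoid produces a uniform field B₁ = μ₀n₁I₁ across the inner coil,
so the flux linkage is N₂Φ = N₂B₁A₂ = μ₀n₁N₂A₂·I₁, giving M = μ₀n₁N₂A₂.
A₂ = πr² = π(1.710×10^-2 m)² = 9.186×10^-4 m².
M = (4π×10⁻⁷)(1520)(922)(9.186×10^-4) = 1.618×10^-3 H.

M ≈ 1.62 mH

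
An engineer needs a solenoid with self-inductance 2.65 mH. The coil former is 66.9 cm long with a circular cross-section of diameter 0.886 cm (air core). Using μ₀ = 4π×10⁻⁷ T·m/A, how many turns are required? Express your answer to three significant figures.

A = π(d/2)² = π(4.430×10^-3 m)² = 6.165×10^-5 m².
From L = μ₀N²A/ℓ, N = √(Lℓ / (μ₀A)).
N = √[(2.650×10^-3)(0.669) / ((4π×10⁻⁷)×6.165×10^-5)] = √(2.288×10^7) ≈ 4783.6.

N ≈ 4780 turns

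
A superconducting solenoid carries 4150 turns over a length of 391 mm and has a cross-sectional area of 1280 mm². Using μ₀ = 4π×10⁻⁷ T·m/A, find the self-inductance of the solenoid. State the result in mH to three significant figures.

L ≈ 70.8 mH

A = 1280 mm² = 1.280×10^-3 m².
For a long solenoid, L = μ₀N²A/ℓ.
L = (4π×10⁻⁷)(4150)²(1.280×10^-3)/(0.391 m) = 7.08499×10^-2 H.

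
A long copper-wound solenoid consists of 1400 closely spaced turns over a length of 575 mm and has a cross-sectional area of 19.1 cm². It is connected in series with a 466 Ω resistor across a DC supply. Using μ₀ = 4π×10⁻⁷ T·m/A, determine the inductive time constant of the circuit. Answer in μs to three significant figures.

τ ≈ 17.6 μs

A = 19.1 cm² = 1.910×10^-3 m².
L = μ₀N²A/ℓ = (4π×10⁻⁷)(1400)²(1.910×10^-3)/(0.575) = 8.181×10^-3 H.
τ = L/R = (8.181×10^-3)/(466) = 1.756×10^-5 s.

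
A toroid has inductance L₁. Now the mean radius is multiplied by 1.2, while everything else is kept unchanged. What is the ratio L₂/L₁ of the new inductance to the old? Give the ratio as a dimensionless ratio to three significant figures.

L₂/L₁ = 0.833

For a toroid, L ∝ μᵣN²A/R.
L₂/L₁ = (1.2)^-1 = 0.833.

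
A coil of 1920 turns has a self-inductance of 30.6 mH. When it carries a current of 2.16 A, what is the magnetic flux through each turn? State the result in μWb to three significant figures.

From L = NΦ_B/I, the flux per turn is Φ_B = LI/N.
Φ_B = (3.060×10^-2 H)(2.16 A)/1920 = 3.443×10^-5 Wb.

Φ_B ≈ 34.4 μWb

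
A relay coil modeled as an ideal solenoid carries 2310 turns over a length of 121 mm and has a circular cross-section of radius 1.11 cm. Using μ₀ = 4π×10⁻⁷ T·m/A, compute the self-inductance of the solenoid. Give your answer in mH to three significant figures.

A = πr² = π(1.110×10^-2 m)² = 3.871×10^-4 m².
For a long solenoid, L = μ₀N²A/ℓ.
L = (4π×10⁻⁷)(2310)²(3.871×10^-4)/(0.121 m) = 2.145×10^-2 H.

L ≈ 21.5 mH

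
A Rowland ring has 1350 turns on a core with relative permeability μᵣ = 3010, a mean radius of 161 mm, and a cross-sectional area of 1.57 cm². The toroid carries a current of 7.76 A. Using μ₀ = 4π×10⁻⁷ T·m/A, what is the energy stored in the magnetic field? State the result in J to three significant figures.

L = μ₀μᵣN²A/(2πR) = (4π×10⁻⁷)(3010)(1350)²(1.570×10^-4)/(2π×0.161) = 1.07 H.
U = ½LI² = ½(1.07)(7.76)² = 32.21 J.

U ≈ 32.2 J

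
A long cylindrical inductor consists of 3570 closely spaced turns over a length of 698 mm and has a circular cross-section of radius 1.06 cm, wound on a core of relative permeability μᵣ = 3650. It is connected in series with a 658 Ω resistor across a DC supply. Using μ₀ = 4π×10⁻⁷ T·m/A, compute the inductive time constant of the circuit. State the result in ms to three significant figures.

τ ≈ 44.9 ms

A = πr² = π(1.060×10^-2 m)² = 3.530×10^-4 m².
L = μ₀μᵣN²A/ℓ = (4π×10⁻⁷)(3650)(3570)²(3.530×10^-4)/(0.698) = 29.56 H.
τ = L/R = (29.56)/(658) = 4.493×10^-2 s.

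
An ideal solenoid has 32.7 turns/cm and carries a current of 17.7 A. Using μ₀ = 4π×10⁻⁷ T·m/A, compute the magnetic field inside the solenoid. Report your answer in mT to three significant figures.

Inside a long solenoid, B = μ₀nI.
B = (4π×10⁻⁷)(3.270×10^3 m⁻¹)(17.7 A) = 7.273×10^-2 T.

B ≈ 72.7 mT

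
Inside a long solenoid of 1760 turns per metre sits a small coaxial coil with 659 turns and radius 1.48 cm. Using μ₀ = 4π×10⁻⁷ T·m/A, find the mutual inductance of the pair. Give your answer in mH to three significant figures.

The outer solenoid produces a uniform field B₁ = μ₀n₁I₁ across the inner coil,
so the flux linkage is N₂Φ = N₂B₁A₂ = μ₀n₁N₂A₂·I₁, giving M = μ₀n₁N₂A₂.
A₂ = πr² = π(1.480×10^-2 m)² = 6.881×10^-4 m².
M = (4π×10⁻⁷)(1760)(659)(6.881×10^-4) = 1.003×10^-3 H.

M ≈ 1.00 mH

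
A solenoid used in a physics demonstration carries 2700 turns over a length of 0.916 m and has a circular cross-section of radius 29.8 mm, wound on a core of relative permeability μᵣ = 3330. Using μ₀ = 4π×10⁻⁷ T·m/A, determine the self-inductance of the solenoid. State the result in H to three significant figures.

A = πr² = π(2.980×10^-2 m)² = 2.790×10^-3 m².
For a long solenoid, L = μ₀μᵣN²A/ℓ.
L = (4π×10⁻⁷)(3330)(2700)²(2.790×10^-3)/(0.916 m) = 92.91 H.

L ≈ 92.9 H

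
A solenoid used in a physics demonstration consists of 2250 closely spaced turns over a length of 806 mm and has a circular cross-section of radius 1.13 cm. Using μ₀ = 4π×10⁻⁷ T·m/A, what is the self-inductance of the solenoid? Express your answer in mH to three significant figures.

A = πr² = π(1.130×10^-2 m)² = 4.011×10^-4 m².
For a long solenoid, L = μ₀N²A/ℓ.
L = (4π×10⁻⁷)(2250)²(4.011×10^-4)/(0.806 m) = 3.166×10^-3 H.

L ≈ 3.17 mH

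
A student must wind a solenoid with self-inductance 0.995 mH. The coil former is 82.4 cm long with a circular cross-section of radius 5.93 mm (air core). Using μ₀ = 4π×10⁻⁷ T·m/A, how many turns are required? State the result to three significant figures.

A = πr² = π(5.930×10^-3 m)² = 1.1047×10^-4 m².
From L = μ₀N²A/ℓ, N = √(Lℓ / (μ₀A)).
N = √[(9.950×10^-4)(0.824) / ((4π×10⁻⁷)×1.1047×10^-4)] = √(5.906×10^6) ≈ 2430.2.

N ≈ 2430 turns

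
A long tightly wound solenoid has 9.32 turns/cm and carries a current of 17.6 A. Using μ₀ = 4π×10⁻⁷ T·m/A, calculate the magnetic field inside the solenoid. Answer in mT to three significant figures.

B ≈ 20.6 mT

Inside a long solenoid, B = μ₀nI.
B = (4π×10⁻⁷)(932 m⁻¹)(17.6 A) = 2.061×10^-2 T.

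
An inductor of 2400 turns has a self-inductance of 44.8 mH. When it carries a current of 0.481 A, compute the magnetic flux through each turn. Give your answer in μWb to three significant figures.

Φ_B ≈ 8.98 μWb

From L = NΦ_B/I, the flux per turn is Φ_B = LI/N.
Φ_B = (4.480×10^-2 H)(0.481 A)/2400 = 8.979×10^-6 Wb.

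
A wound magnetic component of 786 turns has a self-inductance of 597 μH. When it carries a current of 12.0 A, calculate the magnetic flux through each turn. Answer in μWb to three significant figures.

From L = NΦ_B/I, the flux per turn is Φ_B = LI/N.
Φ_B = (5.970×10^-4 H)(12.0 A)/786 = 9.1145×10^-6 Wb.

Φ_B ≈ 9.11 μWb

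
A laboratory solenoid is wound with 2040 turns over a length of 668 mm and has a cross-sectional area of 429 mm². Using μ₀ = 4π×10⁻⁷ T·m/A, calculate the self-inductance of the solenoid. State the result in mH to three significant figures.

L ≈ 3.36 mH

A = 429 mm² = 4.290×10^-4 m².
For a long solenoid, L = μ₀N²A/ℓ.
L = (4π×10⁻⁷)(2040)²(4.290×10^-4)/(0.668 m) = 3.359×10^-3 H.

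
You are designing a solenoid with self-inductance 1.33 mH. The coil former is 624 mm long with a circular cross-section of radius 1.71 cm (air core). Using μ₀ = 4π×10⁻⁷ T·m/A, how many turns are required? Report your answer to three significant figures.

N ≈ 848 turns

A = πr² = π(1.710×10^-2 m)² = 9.186×10^-4 m².
From L = μ₀N²A/ℓ, N = √(Lℓ / (μ₀A)).
N = √[(1.330×10^-3)(0.624) / ((4π×10⁻⁷)×9.186×10^-4)] = √(7.189×10^5) ≈ 847.9.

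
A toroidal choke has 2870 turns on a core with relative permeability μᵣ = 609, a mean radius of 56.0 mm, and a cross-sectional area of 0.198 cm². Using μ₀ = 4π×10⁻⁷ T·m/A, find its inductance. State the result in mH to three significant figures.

L ≈ 355 mH

For a thin toroid, L = μ₀μᵣN²A/(2πR).
L = (4π×10⁻⁷)(609)(2870)²(1.980×10^-5) / (2π×5.600×10^-2 m) = 0.3547 H.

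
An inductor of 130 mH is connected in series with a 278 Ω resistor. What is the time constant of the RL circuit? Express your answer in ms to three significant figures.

τ ≈ 0.468 ms

τ = L/R = (0.13 H)/(278 Ω) = 4.676×10^-4 s.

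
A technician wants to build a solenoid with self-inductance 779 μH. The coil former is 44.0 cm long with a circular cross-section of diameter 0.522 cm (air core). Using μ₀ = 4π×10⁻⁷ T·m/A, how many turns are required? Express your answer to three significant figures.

N ≈ 3570 turns

A = π(d/2)² = π(2.610×10^-3 m)² = 2.140×10^-5 m².
From L = μ₀N²A/ℓ, N = √(Lℓ / (μ₀A)).
N = √[(7.790×10^-4)(0.44) / ((4π×10⁻⁷)×2.140×10^-5)] = √(1.2745×10^7) ≈ 3570.1.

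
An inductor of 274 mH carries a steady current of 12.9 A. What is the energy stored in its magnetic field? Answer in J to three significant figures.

U ≈ 22.8 J

Stored magnetic energy: U = ½LI².
U = ½(0.274 H)(12.9 A)² = 22.8 J.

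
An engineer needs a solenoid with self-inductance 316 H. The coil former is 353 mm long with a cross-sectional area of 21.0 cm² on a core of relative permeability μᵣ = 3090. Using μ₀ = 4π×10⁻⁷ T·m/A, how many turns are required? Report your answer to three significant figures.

A = 21.0 cm² = 2.100×10^-3 m².
From L = μ₀μᵣN²A/ℓ, N = √(Lℓ / (μ₀μᵣA)).
N = √[(316)(0.353) / ((4π×10⁻⁷)(3090)×2.100×10^-3)] = √(1.368×10^7) ≈ 3698.6.

N ≈ 3700 turns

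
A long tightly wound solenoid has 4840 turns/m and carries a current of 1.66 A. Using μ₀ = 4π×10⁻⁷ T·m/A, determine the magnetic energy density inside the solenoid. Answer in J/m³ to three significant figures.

B = μ₀nI = (4π×10⁻⁷)(4.840×10^3)(1.66) = 1.010×10^-2 T.
u = B²/(2μ₀) = (1.010×10^-2)²/(2×4π×10⁻⁷) = 40.56 J/m³.

u ≈ 40.6 J/m³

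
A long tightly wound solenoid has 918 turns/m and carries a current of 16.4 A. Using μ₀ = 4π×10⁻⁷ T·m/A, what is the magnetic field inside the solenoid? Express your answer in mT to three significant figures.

B ≈ 18.9 mT

Inside a long solenoid, B = μ₀nI.
B = (4π×10⁻⁷)(918 m⁻¹)(16.4 A) = 1.892×10^-2 T.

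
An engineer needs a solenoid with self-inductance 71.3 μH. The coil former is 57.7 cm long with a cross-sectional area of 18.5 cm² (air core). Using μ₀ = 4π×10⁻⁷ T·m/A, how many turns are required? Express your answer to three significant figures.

A = 18.5 cm² = 1.850×10^-3 m².
From L = μ₀N²A/ℓ, N = √(Lℓ / (μ₀A)).
N = √[(7.130×10^-5)(0.577) / ((4π×10⁻⁷)×1.850×10^-3)] = √(1.770×10^4) ≈ 133.0.

N ≈ 133 turns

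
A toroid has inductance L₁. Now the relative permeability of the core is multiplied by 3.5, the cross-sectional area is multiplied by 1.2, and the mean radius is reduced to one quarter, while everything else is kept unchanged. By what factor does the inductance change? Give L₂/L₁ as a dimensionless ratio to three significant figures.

For a toroid, L ∝ μᵣN²A/R.
L₂/L₁ = (3.5) × (1.2) × (0.25)^-1 = 16.8.

L₂/L₁ = 16.8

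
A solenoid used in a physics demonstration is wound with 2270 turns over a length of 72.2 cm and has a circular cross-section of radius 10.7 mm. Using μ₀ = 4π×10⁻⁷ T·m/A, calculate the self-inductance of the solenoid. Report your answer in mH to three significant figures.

L ≈ 3.23 mH

A = πr² = π(1.070×10^-2 m)² = 3.597×10^-4 m².
For a long solenoid, L = μ₀N²A/ℓ.
L = (4π×10⁻⁷)(2270)²(3.597×10^-4)/(0.722 m) = 3.226×10^-3 H.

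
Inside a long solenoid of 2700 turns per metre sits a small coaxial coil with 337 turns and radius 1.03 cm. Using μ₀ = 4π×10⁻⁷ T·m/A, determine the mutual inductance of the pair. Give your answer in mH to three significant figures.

The outer solenoid produces a uniform field B₁ = μ₀n₁I₁ across the inner coil,
so the flux linkage is N₂Φ = N₂B₁A₂ = μ₀n₁N₂A₂·I₁, giving M = μ₀n₁N₂A₂.
A₂ = πr² = π(1.030×10^-2 m)² = 3.333×10^-4 m².
M = (4π×10⁻⁷)(2700)(337)(3.333×10^-4) = 3.811×10^-4 H.

M ≈ 0.381 mH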